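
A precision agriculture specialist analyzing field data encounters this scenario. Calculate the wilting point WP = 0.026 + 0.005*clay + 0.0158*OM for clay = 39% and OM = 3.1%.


WP = 0.026 + 0.005*39 + 0.0158*3.1
   = 0.026 + 0.1950 + 0.0490
   = 0.2700


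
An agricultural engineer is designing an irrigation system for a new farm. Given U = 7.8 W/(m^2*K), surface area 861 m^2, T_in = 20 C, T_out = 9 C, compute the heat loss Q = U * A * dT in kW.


dT = 20 - (9) = 11 K
Q = U * A * dT
  = 7.8 * 861 * 11
  = 73873.80 W = 73.87 kW


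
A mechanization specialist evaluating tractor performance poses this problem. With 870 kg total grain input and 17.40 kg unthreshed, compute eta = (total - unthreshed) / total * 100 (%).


eta = (total - unthreshed) / total * 100
    = (870 - 17.40) / 870 * 100
    = 852.60 / 870 * 100
    = 98%


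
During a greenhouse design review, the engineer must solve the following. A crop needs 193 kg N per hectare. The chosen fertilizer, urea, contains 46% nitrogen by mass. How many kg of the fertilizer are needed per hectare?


Rate = N_required / (N_content / 100)
     = 193 / (46 / 100)
     = 193 / 0.46
     = 419.57 kg/ha


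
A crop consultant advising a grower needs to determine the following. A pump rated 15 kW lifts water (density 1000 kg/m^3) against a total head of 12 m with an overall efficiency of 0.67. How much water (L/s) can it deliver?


Q = (P * 1000 * eta) / (rho * g * H)
  = (15 * 1000 * 0.67) / (1000 * 9.81 * 12)
  = 10050 / 117720
  = 0.08537 m^3/s = 85.37 L/s


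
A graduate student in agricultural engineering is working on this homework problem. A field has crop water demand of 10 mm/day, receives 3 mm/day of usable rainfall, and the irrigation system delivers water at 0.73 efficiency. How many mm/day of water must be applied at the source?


IWR = (ETc - Pe) / Ea
    = (10 - 3) / 0.73
    = 7 / 0.73
    = 9.59 mm/day


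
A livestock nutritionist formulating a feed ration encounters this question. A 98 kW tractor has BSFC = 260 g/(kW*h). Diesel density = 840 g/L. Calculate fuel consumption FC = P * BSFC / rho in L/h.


FC = P * BSFC / rho_fuel
   = 98 * 260 / 840
   = 25480 / 840
   = 30.33 L/h


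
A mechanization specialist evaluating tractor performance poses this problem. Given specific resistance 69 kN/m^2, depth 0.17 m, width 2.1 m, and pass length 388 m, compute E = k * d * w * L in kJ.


E = k * d * w * L
  = 69 * 0.17 * 2.1 * 388
  = 9557.60 kJ


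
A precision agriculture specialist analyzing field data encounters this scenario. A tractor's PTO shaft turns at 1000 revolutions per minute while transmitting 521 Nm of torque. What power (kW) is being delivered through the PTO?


P = 2*pi*n*T / 60000
  = 2*pi * 1000 * 521 / 60000
  = 3273539.55 / 60000
  = 54.56 kW


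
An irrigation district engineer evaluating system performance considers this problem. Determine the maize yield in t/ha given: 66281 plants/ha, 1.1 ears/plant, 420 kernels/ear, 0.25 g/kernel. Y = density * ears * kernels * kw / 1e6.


Y = density * ears * kernels * kw
  = 66281 * 1.1 * 420 * 0.25 g/ha
  = 7655455.50 g/ha
  = 7655.46 kg/ha = 7.66 t/ha


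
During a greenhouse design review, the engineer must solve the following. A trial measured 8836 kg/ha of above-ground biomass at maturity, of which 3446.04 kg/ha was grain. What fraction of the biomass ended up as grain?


HI = grain_yield / biomass
   = 3446.04 / 8836
   = 0.39


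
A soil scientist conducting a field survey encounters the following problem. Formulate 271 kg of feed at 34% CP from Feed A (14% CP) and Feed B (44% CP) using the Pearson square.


parts_A = CP_b - target = 44 - 34 = 10
parts_B = target - CP_a = 34 - 14 = 20
total_parts = 10 + 20 = 30
Feed A = 271 * 10 / 30 = 90.33 kg
Feed B = 271 * 20 / 30 = 180.67 kg

90.33 kg


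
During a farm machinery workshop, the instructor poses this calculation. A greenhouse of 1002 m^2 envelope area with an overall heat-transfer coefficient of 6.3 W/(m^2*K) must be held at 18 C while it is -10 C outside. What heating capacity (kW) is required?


dT = 18 - (-10) = 28 K
Q = U * A * dT
  = 6.3 * 1002 * 28
  = 176752.80 W = 176.75 kW


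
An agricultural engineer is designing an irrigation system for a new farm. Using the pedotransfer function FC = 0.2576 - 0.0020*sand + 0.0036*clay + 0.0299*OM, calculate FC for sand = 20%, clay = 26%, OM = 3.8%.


FC = 0.2576 - 0.0020*20 + 0.0036*26 + 0.0299*3.8
   = 0.2576 - 0.0400 + 0.0936 + 0.1136
   = 0.4248


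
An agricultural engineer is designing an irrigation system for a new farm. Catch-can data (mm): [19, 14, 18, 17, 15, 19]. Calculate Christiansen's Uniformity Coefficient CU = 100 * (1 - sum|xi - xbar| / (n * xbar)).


xbar = 102 / 6 = 17
sum|xi - xbar| = 10
CU = 100 * (1 - 10 / (6 * 17))
   = 100 * (1 - 0.0980)
   = 90.20%


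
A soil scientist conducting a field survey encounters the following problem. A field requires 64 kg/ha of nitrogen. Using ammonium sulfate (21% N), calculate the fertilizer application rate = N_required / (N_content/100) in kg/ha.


Rate = N_required / (N_content / 100)
     = 64 / (21 / 100)
     = 64 / 0.21
     = 304.76 kg/ha


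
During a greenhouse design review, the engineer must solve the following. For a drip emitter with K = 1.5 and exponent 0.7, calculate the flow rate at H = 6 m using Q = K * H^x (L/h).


Q = K * H^x
  = 1.5 * 6^0.7
  = 1.5 * 3.5051
  = 5.26 L/h


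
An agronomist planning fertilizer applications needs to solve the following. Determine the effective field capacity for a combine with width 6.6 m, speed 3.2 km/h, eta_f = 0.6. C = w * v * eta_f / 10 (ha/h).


C = w * v * eta_f / 10
  = 6.6 * 3.2 * 0.6 / 10
  = 12.67 / 10
  = 1.27 ha/h


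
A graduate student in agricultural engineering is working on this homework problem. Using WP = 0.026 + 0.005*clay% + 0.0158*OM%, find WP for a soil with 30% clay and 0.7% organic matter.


WP = 0.026 + 0.005*30 + 0.0158*0.7
   = 0.026 + 0.1500 + 0.0111
   = 0.1871


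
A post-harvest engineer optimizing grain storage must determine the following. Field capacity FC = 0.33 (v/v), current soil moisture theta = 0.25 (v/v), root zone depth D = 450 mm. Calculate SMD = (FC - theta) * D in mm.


SMD = (FC - theta) * D
    = (0.33 - 0.25) * 450
    = 0.080 * 450
    = 36 mm


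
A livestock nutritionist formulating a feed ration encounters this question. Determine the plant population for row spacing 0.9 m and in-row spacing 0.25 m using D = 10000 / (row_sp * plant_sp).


D = 10000 / (row_sp * plant_sp)
  = 10000 / (0.9 * 0.25)
  = 10000 / 0.2250
  = 44444.44 plants/ha


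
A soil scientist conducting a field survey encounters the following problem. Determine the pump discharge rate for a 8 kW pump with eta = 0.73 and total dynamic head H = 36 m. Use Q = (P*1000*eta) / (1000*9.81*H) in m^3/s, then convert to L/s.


Q = (P * 1000 * eta) / (rho * g * H)
  = (8 * 1000 * 0.73) / (1000 * 9.81 * 36)
  = 5840 / 353160
  = 0.01654 m^3/s = 16.54 L/s


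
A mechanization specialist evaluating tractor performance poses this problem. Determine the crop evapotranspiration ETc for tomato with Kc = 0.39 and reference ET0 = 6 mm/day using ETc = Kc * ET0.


ETc = Kc * ET0
    = 0.39 * 6
    = 2.34 mm/day


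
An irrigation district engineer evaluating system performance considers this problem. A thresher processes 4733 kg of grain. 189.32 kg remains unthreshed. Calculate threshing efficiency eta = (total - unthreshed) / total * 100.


eta = (total - unthreshed) / total * 100
    = (4733 - 189.32) / 4733 * 100
    = 4543.68 / 4733 * 100
    = 96%


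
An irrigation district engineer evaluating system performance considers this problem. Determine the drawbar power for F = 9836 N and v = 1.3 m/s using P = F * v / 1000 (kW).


P = F * v / 1000
  = 9836 * 1.3 / 1000
  = 12786.80 / 1000
  = 12.79 kW


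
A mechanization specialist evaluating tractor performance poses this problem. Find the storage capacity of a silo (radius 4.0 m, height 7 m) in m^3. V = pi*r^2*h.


V = pi * r^2 * h
  = pi * 4.0^2 * 7
  = pi * 16 * 7
  = 351.86 m^3


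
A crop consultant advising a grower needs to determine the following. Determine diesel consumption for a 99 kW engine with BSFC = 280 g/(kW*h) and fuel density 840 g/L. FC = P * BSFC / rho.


FC = P * BSFC / rho_fuel
   = 99 * 280 / 840
   = 27720 / 840
   = 33 L/h


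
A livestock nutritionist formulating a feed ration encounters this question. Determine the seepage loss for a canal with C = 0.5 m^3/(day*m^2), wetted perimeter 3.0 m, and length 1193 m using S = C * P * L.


S = C * P * L
  = 0.5 * 3.0 * 1193
  = 1789.50 m^3/day


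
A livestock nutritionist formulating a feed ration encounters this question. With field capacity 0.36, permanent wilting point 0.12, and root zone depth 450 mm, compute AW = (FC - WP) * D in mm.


AW = (FC - WP) * D
   = (0.36 - 0.12) * 450
   = 0.24 * 450
   = 108 mm


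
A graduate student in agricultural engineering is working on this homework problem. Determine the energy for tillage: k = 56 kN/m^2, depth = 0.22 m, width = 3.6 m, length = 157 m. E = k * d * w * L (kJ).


E = k * d * w * L
  = 56 * 0.22 * 3.6 * 157
  = 6963.26 kJ


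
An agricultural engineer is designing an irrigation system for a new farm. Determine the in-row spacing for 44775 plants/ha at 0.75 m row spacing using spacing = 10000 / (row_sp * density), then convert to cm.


spacing = 10000 / (row_sp * density)
        = 10000 / (0.75 * 44775)
        = 10000 / 33581.25
        = 0.29779 m = 29.78 cm


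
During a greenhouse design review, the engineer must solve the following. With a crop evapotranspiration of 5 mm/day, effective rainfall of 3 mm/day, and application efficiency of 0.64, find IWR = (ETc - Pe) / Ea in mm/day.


IWR = (ETc - Pe) / Ea
    = (5 - 3) / 0.64
    = 2 / 0.64
    = 3.13 mm/day


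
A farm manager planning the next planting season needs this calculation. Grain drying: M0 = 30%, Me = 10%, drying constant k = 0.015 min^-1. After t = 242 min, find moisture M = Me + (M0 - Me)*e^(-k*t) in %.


M = Me + (M0 - Me) * e^(-k*t)
  = 10 + (30 - 10) * e^(-0.015*242)
  = 10 + 20 * e^(-3.630)
  = 10 + 20 * 0.02652
  = 10 + 0.5303
  = 10.53%


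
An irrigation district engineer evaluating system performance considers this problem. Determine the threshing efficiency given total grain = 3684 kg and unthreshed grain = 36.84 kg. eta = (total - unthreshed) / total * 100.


eta = (total - unthreshed) / total * 100
    = (3684 - 36.84) / 3684 * 100
    = 3647.16 / 3684 * 100
    = 99%


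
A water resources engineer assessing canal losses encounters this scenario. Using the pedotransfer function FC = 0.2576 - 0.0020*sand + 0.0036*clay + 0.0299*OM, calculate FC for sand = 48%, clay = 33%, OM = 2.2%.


FC = 0.2576 - 0.0020*48 + 0.0036*33 + 0.0299*2.2
   = 0.2576 - 0.0960 + 0.1188 + 0.0658
   = 0.3462


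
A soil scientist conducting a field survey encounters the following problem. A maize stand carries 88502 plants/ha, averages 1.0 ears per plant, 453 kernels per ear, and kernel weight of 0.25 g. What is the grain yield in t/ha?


Y = density * ears * kernels * kw
  = 88502 * 1.0 * 453 * 0.25 g/ha
  = 10022851.50 g/ha
  = 10022.85 kg/ha = 10.02 t/ha


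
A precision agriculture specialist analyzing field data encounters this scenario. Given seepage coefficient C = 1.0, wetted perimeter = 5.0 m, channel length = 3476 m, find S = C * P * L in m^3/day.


S = C * P * L
  = 1.0 * 5.0 * 3476
  = 17380 m^3/day


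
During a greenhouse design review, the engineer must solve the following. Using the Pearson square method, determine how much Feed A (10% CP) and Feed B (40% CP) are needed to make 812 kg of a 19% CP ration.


parts_A = CP_b - target = 40 - 19 = 21
parts_B = target - CP_a = 19 - 10 = 9
total_parts = 21 + 9 = 30
Feed A = 812 * 21 / 30 = 568.40 kg
Feed B = 812 * 9 / 30 = 243.60 kg

568.40 kg


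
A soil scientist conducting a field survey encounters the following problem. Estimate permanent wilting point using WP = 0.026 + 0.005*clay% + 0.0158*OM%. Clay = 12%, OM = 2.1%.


WP = 0.026 + 0.005*12 + 0.0158*2.1
   = 0.026 + 0.0600 + 0.0332
   = 0.1192


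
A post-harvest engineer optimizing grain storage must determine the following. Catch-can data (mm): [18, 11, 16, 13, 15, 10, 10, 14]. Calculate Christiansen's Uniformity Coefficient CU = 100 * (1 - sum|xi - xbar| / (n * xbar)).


xbar = 107 / 8 = 13.375
sum|xi - xbar| = 19
CU = 100 * (1 - 19 / (8 * 13.375))
   = 100 * (1 - 0.1776)
   = 82.24%


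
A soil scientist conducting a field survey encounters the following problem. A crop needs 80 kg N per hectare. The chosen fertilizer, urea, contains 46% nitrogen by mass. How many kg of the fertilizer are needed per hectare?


Rate = N_required / (N_content / 100)
     = 80 / (46 / 100)
     = 80 / 0.46
     = 173.91 kg/ha


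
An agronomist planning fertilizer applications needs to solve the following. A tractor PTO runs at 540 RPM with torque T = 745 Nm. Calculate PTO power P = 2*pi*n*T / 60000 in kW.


P = 2*pi*n*T / 60000
  = 2*pi * 540 * 745 / 60000
  = 2527725.45 / 60000
  = 42.13 kW


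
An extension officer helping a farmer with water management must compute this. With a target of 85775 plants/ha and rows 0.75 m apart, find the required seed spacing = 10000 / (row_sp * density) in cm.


spacing = 10000 / (row_sp * density)
        = 10000 / (0.75 * 85775)
        = 10000 / 64331.25
        = 0.15545 m = 15.54 cm


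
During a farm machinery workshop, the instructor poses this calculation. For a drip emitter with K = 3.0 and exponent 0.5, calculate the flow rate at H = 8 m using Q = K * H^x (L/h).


Q = K * H^x
  = 3.0 * 8^0.5
  = 3.0 * 2.8284
  = 8.49 L/h


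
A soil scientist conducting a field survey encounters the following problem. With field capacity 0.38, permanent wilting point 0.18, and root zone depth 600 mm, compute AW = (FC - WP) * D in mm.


AW = (FC - WP) * D
   = (0.38 - 0.18) * 600
   = 0.20 * 600
   = 120 mm


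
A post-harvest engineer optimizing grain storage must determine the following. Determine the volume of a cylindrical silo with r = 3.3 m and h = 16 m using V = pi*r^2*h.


V = pi * r^2 * h
  = pi * 3.3^2 * 16
  = pi * 10.89 * 16
  = 547.39 m^3


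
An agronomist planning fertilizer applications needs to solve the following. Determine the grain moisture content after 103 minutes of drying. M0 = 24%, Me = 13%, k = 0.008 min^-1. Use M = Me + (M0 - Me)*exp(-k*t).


M = Me + (M0 - Me) * e^(-k*t)
  = 13 + (24 - 13) * e^(-0.008*103)
  = 13 + 11 * e^(-0.824)
  = 13 + 11 * 0.43867
  = 13 + 4.8254
  = 17.83%


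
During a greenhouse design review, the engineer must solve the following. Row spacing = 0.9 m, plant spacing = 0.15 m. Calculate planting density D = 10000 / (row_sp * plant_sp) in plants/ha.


D = 10000 / (row_sp * plant_sp)
  = 10000 / (0.9 * 0.15)
  = 10000 / 0.1350
  = 74074.07 plants/ha


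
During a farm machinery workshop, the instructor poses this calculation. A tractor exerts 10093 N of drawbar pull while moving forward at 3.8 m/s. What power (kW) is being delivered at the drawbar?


P = F * v / 1000
  = 10093 * 3.8 / 1000
  = 38353.40 / 1000
  = 38.35 kW


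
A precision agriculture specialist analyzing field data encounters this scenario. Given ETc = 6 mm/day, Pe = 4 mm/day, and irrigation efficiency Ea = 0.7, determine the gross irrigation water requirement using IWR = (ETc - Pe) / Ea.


IWR = (ETc - Pe) / Ea
    = (6 - 4) / 0.7
    = 2 / 0.7
    = 2.86 mm/day


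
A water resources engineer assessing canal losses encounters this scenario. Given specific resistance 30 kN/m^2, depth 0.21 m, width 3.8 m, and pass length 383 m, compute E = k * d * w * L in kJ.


E = k * d * w * L
  = 30 * 0.21 * 3.8 * 383
  = 9169.02 kJ


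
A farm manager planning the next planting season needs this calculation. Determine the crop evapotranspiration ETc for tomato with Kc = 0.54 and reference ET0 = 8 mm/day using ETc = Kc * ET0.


ETc = Kc * ET0
    = 0.54 * 8
    = 4.32 mm/day


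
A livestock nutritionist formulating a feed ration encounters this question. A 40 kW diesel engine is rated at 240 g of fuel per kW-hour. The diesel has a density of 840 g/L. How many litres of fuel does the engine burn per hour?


FC = P * BSFC / rho_fuel
   = 40 * 240 / 840
   = 9600 / 840
   = 11.43 L/h


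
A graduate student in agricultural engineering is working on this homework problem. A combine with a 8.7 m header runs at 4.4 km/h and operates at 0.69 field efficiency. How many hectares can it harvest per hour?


C = w * v * eta_f / 10
  = 8.7 * 4.4 * 0.69 / 10
  = 26.41 / 10
  = 2.64 ha/h


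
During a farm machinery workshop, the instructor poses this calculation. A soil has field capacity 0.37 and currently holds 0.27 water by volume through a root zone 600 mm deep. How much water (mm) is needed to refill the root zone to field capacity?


SMD = (FC - theta) * D
    = (0.37 - 0.27) * 600
    = 0.100 * 600
    = 60 mm


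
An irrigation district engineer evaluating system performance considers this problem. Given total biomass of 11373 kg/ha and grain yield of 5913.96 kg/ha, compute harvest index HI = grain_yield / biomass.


HI = grain_yield / biomass
   = 5913.96 / 11373
   = 0.52


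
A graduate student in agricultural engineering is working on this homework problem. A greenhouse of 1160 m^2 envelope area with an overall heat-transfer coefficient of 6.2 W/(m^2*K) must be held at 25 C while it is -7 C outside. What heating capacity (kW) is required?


dT = 25 - (-7) = 32 K
Q = U * A * dT
  = 6.2 * 1160 * 32
  = 230144 W = 230.14 kW


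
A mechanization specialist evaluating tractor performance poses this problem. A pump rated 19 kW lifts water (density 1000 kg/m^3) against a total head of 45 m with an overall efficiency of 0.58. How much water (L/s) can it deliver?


Q = (P * 1000 * eta) / (rho * g * H)
  = (19 * 1000 * 0.58) / (1000 * 9.81 * 45)
  = 11020 / 441450
  = 0.02496 m^3/s = 24.96 L/s


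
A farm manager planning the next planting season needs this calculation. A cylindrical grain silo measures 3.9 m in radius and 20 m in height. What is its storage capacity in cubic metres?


V = pi * r^2 * h
  = pi * 3.9^2 * 20
  = pi * 15.21 * 20
  = 955.67 m^3


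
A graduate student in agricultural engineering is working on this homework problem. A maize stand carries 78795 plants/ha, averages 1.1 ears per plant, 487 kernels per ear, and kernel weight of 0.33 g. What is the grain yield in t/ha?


Y = density * ears * kernels * kw
  = 78795 * 1.1 * 487 * 0.33 g/ha
  = 13929458.90 g/ha
  = 13929.46 kg/ha = 13.93 t/ha


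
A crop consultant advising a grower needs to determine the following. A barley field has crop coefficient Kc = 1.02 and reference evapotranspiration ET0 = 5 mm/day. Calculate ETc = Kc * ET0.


ETc = Kc * ET0
    = 1.02 * 5
    = 5.10 mm/day


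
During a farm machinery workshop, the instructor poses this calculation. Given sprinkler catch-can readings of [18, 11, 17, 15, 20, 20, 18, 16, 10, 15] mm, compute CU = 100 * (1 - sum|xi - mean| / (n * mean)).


xbar = 160 / 10 = 16
sum|xi - xbar| = 26
CU = 100 * (1 - 26 / (10 * 16))
   = 100 * (1 - 0.1625)
   = 83.75%


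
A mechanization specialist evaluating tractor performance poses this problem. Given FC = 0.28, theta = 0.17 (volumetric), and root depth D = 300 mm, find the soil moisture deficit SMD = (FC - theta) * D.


SMD = (FC - theta) * D
    = (0.28 - 0.17) * 300
    = 0.110 * 300
    = 33 mm


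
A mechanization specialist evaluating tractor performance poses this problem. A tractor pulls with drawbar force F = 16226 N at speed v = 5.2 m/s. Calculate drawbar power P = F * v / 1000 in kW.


P = F * v / 1000
  = 16226 * 5.2 / 1000
  = 84375.20 / 1000
  = 84.38 kW


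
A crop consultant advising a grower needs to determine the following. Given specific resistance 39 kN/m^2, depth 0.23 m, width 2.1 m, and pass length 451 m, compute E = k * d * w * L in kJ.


E = k * d * w * L
  = 39 * 0.23 * 2.1 * 451
  = 8495.49 kJ


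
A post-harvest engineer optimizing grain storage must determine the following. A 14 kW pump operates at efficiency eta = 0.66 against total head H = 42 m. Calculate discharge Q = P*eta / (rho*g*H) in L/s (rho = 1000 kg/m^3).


Q = (P * 1000 * eta) / (rho * g * H)
  = (14 * 1000 * 0.66) / (1000 * 9.81 * 42)
  = 9240 / 412020
  = 0.02243 m^3/s = 22.43 L/s


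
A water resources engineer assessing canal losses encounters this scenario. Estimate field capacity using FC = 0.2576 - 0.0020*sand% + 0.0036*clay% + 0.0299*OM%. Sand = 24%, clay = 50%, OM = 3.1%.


FC = 0.2576 - 0.0020*24 + 0.0036*50 + 0.0299*3.1
   = 0.2576 - 0.0480 + 0.1800 + 0.0927
   = 0.4823


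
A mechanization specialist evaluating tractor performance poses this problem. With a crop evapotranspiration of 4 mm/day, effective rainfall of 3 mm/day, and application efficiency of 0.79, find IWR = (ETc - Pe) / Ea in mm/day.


IWR = (ETc - Pe) / Ea
    = (4 - 3) / 0.79
    = 1 / 0.79
    = 1.27 mm/day


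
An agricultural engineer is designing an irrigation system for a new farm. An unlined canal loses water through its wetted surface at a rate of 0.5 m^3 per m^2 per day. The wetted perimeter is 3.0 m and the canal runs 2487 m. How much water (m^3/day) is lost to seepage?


S = C * P * L
  = 0.5 * 3.0 * 2487
  = 3730.50 m^3/day


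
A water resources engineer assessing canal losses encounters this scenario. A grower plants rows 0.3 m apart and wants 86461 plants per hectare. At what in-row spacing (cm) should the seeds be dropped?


spacing = 10000 / (row_sp * density)
        = 10000 / (0.3 * 86461)
        = 10000 / 25938.30
        = 0.38553 m = 38.55 cm


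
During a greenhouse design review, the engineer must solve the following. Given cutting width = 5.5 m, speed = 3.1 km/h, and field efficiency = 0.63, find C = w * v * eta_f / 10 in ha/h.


C = w * v * eta_f / 10
  = 5.5 * 3.1 * 0.63 / 10
  = 10.74 / 10
  = 1.07 ha/h


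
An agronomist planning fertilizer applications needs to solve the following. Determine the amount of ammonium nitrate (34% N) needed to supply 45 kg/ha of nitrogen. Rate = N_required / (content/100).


Rate = N_required / (N_content / 100)
     = 45 / (34 / 100)
     = 45 / 0.34
     = 132.35 kg/ha


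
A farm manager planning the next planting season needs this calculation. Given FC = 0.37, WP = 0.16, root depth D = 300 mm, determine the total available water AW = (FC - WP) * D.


AW = (FC - WP) * D
   = (0.37 - 0.16) * 300
   = 0.21 * 300
   = 63 mm


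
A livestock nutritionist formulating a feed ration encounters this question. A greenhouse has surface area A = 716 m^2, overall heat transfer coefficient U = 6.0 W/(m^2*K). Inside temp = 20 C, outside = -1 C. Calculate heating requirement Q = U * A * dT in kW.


dT = 20 - (-1) = 21 K
Q = U * A * dT
  = 6.0 * 716 * 21
  = 90216 W = 90.22 kW


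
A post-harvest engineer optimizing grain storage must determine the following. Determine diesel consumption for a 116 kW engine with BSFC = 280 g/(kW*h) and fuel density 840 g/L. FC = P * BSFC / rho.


FC = P * BSFC / rho_fuel
   = 116 * 280 / 840
   = 32480 / 840
   = 38.67 L/h


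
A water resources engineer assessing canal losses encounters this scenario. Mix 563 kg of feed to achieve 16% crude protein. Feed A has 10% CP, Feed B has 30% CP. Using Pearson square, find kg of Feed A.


parts_A = CP_b - target = 30 - 16 = 14
parts_B = target - CP_a = 16 - 10 = 6
total_parts = 14 + 6 = 20
Feed A = 563 * 14 / 20 = 394.10 kg
Feed B = 563 * 6 / 20 = 168.90 kg

394.10 kg


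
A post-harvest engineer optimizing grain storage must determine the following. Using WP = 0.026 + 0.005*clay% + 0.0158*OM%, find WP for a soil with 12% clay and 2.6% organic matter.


WP = 0.026 + 0.005*12 + 0.0158*2.6
   = 0.026 + 0.0600 + 0.0411
   = 0.1271


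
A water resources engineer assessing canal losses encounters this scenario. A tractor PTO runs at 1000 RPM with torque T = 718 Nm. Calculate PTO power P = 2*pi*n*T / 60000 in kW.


P = 2*pi*n*T / 60000
  = 2*pi * 1000 * 718 / 60000
  = 4511327.05 / 60000
  = 75.19 kW


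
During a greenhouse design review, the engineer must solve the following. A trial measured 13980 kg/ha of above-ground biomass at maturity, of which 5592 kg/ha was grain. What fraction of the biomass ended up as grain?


HI = grain_yield / biomass
   = 5592 / 13980
   = 0.40


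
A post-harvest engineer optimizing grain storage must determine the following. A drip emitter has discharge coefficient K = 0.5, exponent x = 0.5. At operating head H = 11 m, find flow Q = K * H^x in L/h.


Q = K * H^x
  = 0.5 * 11^0.5
  = 0.5 * 3.3166
  = 1.66 L/h


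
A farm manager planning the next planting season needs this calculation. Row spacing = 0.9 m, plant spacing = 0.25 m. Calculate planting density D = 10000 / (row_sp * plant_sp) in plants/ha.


D = 10000 / (row_sp * plant_sp)
  = 10000 / (0.9 * 0.25)
  = 10000 / 0.2250
  = 44444.44 plants/ha


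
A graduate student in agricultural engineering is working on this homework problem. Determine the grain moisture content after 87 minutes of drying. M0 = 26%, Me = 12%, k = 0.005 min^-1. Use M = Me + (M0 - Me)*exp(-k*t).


M = Me + (M0 - Me) * e^(-k*t)
  = 12 + (26 - 12) * e^(-0.005*87)
  = 12 + 14 * e^(-0.435)
  = 12 + 14 * 0.64726
  = 12 + 9.0617
  = 21.06%


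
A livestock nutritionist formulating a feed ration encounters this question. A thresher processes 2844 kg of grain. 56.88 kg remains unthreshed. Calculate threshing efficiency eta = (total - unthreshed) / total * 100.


eta = (total - unthreshed) / total * 100
    = (2844 - 56.88) / 2844 * 100
    = 2787.12 / 2844 * 100
    = 98%


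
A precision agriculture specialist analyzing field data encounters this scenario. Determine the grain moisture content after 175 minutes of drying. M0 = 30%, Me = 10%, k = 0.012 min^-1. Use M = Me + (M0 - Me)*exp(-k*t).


M = Me + (M0 - Me) * e^(-k*t)
  = 10 + (30 - 10) * e^(-0.012*175)
  = 10 + 20 * e^(-2.100)
  = 10 + 20 * 0.12246
  = 10 + 2.4491
  = 12.45%


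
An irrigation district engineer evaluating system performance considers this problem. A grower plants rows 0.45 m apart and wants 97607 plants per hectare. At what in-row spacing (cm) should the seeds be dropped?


spacing = 10000 / (row_sp * density)
        = 10000 / (0.45 * 97607)
        = 10000 / 43923.15
        = 0.22767 m = 22.77 cm


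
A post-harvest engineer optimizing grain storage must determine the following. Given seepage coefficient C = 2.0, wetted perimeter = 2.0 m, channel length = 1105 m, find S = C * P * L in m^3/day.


S = C * P * L
  = 2.0 * 2.0 * 1105
  = 4420 m^3/day


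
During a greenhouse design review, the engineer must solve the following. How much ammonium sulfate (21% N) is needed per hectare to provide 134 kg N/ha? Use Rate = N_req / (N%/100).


Rate = N_required / (N_content / 100)
     = 134 / (21 / 100)
     = 134 / 0.21
     = 638.10 kg/ha


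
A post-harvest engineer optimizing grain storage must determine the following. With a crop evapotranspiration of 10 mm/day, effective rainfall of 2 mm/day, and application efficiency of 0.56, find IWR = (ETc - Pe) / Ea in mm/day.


IWR = (ETc - Pe) / Ea
    = (10 - 2) / 0.56
    = 8 / 0.56
    = 14.29 mm/day


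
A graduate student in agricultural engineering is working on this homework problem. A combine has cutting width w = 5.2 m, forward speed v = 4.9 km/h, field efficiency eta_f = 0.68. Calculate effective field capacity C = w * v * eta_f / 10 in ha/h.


C = w * v * eta_f / 10
  = 5.2 * 4.9 * 0.68 / 10
  = 17.33 / 10
  = 1.73 ha/h


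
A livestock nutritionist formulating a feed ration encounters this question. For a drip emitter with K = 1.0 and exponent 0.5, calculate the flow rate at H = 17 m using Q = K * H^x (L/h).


Q = K * H^x
  = 1.0 * 17^0.5
  = 1.0 * 4.1231
  = 4.12 L/h


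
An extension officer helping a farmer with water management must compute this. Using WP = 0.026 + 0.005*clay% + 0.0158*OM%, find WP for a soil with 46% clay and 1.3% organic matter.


WP = 0.026 + 0.005*46 + 0.0158*1.3
   = 0.026 + 0.2300 + 0.0205
   = 0.2765


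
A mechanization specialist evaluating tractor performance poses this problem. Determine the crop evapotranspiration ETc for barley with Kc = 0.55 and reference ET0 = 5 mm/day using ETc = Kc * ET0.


ETc = Kc * ET0
    = 0.55 * 5
    = 2.75 mm/day


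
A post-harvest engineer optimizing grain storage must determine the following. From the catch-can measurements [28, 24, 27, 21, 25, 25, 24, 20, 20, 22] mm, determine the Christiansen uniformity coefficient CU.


xbar = 236 / 10 = 23.600
sum|xi - xbar| = 22.800
CU = 100 * (1 - 22.800 / (10 * 23.600))
   = 100 * (1 - 0.0966)
   = 90.34%


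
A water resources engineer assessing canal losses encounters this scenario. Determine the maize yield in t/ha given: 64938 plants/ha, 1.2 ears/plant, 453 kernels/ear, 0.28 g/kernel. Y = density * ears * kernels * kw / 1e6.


Y = density * ears * kernels * kw
  = 64938 * 1.2 * 453 * 0.28 g/ha
  = 9884083.10 g/ha
  = 9884.08 kg/ha = 9.88 t/ha


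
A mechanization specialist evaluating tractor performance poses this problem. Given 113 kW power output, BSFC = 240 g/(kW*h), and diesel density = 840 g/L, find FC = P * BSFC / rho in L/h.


FC = P * BSFC / rho_fuel
   = 113 * 240 / 840
   = 27120 / 840
   = 32.29 L/h


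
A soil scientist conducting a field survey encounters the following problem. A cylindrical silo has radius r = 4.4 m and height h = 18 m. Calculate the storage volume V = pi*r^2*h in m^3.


V = pi * r^2 * h
  = pi * 4.4^2 * 18
  = pi * 19.36 * 18
  = 1094.78 m^3


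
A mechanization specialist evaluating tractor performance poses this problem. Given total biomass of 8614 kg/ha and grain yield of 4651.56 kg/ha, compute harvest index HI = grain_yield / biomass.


HI = grain_yield / biomass
   = 4651.56 / 8614
   = 0.54


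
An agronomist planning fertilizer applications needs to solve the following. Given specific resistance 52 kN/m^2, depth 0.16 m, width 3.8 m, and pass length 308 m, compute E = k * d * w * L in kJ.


E = k * d * w * L
  = 52 * 0.16 * 3.8 * 308
  = 9737.73 kJ


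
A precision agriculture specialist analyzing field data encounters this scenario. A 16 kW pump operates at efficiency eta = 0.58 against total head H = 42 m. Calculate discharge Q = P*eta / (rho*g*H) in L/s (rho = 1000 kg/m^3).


Q = (P * 1000 * eta) / (rho * g * H)
  = (16 * 1000 * 0.58) / (1000 * 9.81 * 42)
  = 9280 / 412020
  = 0.02252 m^3/s = 22.52 L/s


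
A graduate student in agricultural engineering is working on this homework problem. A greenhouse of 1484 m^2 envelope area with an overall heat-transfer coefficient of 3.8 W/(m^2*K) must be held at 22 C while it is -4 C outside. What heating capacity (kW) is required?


dT = 22 - (-4) = 26 K
Q = U * A * dT
  = 3.8 * 1484 * 26
  = 146619.20 W = 146.62 kW


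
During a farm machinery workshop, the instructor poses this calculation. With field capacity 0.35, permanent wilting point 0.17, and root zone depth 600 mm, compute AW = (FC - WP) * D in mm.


AW = (FC - WP) * D
   = (0.35 - 0.17) * 600
   = 0.18 * 600
   = 108 mm


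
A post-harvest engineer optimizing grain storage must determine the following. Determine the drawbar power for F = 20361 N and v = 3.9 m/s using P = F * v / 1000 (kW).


P = F * v / 1000
  = 20361 * 3.9 / 1000
  = 79407.90 / 1000
  = 79.41 kW


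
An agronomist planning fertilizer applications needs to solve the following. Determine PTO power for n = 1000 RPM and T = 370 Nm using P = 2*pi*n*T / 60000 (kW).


P = 2*pi*n*T / 60000
  = 2*pi * 1000 * 370 / 60000
  = 2324778.56 / 60000
  = 38.75 kW


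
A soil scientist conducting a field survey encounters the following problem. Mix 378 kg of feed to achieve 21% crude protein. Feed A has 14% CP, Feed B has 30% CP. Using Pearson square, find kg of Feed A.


parts_A = CP_b - target = 30 - 21 = 9
parts_B = target - CP_a = 21 - 14 = 7
total_parts = 9 + 7 = 16
Feed A = 378 * 9 / 16 = 212.63 kg
Feed B = 378 * 7 / 16 = 165.38 kg

212.63 kg


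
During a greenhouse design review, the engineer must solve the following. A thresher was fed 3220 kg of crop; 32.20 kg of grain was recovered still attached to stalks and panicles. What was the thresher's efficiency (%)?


eta = (total - unthreshed) / total * 100
    = (3220 - 32.20) / 3220 * 100
    = 3187.80 / 3220 * 100
    = 99%


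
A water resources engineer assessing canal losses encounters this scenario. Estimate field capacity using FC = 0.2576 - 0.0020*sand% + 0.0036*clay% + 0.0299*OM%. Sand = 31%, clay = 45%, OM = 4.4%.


FC = 0.2576 - 0.0020*31 + 0.0036*45 + 0.0299*4.4
   = 0.2576 - 0.0620 + 0.1620 + 0.1316
   = 0.4892


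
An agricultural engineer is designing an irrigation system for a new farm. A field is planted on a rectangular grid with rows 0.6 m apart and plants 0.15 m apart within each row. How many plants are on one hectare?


D = 10000 / (row_sp * plant_sp)
  = 10000 / (0.6 * 0.15)
  = 10000 / 0.0900
  = 111111.11 plants/ha


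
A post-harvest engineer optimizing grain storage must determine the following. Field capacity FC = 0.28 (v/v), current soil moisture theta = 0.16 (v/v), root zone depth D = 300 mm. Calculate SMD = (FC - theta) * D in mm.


SMD = (FC - theta) * D
    = (0.28 - 0.16) * 300
    = 0.120 * 300
    = 36 mm


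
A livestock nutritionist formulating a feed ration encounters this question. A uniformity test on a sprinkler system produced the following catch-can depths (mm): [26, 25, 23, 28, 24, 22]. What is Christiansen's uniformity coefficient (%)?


xbar = 148 / 6 = 24.667
sum|xi - xbar| = 10
CU = 100 * (1 - 10 / (6 * 24.667))
   = 100 * (1 - 0.0676)
   = 93.24%


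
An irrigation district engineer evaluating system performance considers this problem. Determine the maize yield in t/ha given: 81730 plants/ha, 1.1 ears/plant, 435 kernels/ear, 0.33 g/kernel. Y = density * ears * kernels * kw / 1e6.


Y = density * ears * kernels * kw
  = 81730 * 1.1 * 435 * 0.33 g/ha
  = 12905575.65 g/ha
  = 12905.58 kg/ha = 12.91 t/ha


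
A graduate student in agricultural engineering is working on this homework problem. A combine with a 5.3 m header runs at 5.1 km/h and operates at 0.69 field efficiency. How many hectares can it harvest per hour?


C = w * v * eta_f / 10
  = 5.3 * 5.1 * 0.69 / 10
  = 18.65 / 10
  = 1.87 ha/h


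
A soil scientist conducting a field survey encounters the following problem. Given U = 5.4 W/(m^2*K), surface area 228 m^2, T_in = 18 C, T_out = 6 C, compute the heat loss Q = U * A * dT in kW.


dT = 18 - (6) = 12 K
Q = U * A * dT
  = 5.4 * 228 * 12
  = 14774.40 W = 14.77 kW


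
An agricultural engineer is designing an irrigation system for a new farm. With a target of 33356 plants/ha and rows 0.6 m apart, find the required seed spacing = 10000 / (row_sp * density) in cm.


spacing = 10000 / (row_sp * density)
        = 10000 / (0.6 * 33356)
        = 10000 / 20013.60
        = 0.49966 m = 49.97 cm


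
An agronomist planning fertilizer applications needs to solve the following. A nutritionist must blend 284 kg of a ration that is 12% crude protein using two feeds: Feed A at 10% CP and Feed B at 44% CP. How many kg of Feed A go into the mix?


parts_A = CP_b - target = 44 - 12 = 32
parts_B = target - CP_a = 12 - 10 = 2
total_parts = 32 + 2 = 34
Feed A = 284 * 32 / 34 = 267.29 kg
Feed B = 284 * 2 / 34 = 16.71 kg

267.29 kg


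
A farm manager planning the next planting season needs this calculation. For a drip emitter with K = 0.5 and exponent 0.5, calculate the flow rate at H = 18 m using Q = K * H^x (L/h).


Q = K * H^x
  = 0.5 * 18^0.5
  = 0.5 * 4.2426
  = 2.12 L/h


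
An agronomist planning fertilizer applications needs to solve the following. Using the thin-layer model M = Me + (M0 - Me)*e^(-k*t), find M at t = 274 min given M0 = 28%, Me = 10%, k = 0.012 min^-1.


M = Me + (M0 - Me) * e^(-k*t)
  = 10 + (28 - 10) * e^(-0.012*274)
  = 10 + 18 * e^(-3.288)
  = 10 + 18 * 0.03733
  = 10 + 0.6719
  = 10.67%


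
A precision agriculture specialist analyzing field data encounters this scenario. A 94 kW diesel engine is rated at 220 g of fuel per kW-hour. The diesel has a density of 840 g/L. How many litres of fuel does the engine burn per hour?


FC = P * BSFC / rho_fuel
   = 94 * 220 / 840
   = 20680 / 840
   = 24.62 L/h


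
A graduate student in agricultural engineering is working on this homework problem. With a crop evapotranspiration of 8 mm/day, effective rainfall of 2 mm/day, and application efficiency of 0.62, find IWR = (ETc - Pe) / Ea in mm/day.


IWR = (ETc - Pe) / Ea
    = (8 - 2) / 0.62
    = 6 / 0.62
    = 9.68 mm/day


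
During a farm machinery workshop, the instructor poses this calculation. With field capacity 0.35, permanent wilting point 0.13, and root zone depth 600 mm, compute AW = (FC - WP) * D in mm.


AW = (FC - WP) * D
   = (0.35 - 0.13) * 600
   = 0.22 * 600
   = 132 mm


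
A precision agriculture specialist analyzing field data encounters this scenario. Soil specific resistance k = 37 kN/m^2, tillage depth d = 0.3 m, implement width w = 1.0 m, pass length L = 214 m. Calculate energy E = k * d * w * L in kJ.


E = k * d * w * L
  = 37 * 0.3 * 1.0 * 214
  = 2375.40 kJ


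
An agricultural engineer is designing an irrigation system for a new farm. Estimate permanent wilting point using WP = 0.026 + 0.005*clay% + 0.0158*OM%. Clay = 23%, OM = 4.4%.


WP = 0.026 + 0.005*23 + 0.0158*4.4
   = 0.026 + 0.1150 + 0.0695
   = 0.2105


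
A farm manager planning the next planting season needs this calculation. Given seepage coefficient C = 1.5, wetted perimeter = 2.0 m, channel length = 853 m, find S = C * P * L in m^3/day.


S = C * P * L
  = 1.5 * 2.0 * 853
  = 2559 m^3/day


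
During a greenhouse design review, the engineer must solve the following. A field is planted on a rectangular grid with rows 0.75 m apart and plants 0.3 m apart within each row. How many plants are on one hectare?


D = 10000 / (row_sp * plant_sp)
  = 10000 / (0.75 * 0.3)
  = 10000 / 0.2250
  = 44444.44 plants/ha


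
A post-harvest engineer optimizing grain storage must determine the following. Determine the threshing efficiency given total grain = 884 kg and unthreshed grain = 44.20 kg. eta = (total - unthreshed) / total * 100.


eta = (total - unthreshed) / total * 100
    = (884 - 44.20) / 884 * 100
    = 839.80 / 884 * 100
    = 95%


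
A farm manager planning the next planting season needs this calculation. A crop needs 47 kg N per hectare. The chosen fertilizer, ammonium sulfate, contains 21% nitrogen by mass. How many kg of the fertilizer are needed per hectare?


Rate = N_required / (N_content / 100)
     = 47 / (21 / 100)
     = 47 / 0.21
     = 223.81 kg/ha


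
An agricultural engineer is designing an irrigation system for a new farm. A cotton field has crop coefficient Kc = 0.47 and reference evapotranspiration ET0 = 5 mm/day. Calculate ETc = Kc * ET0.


ETc = Kc * ET0
    = 0.47 * 5
    = 2.35 mm/day


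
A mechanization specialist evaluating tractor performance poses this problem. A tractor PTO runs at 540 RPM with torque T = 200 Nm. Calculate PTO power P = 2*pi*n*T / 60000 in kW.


P = 2*pi*n*T / 60000
  = 2*pi * 540 * 200 / 60000
  = 678584.01 / 60000
  = 11.31 kW


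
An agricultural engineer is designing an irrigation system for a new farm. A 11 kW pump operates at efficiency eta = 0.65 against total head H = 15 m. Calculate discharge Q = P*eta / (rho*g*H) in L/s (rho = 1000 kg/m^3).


Q = (P * 1000 * eta) / (rho * g * H)
  = (11 * 1000 * 0.65) / (1000 * 9.81 * 15)
  = 7150 / 147150
  = 0.04859 m^3/s = 48.59 L/s


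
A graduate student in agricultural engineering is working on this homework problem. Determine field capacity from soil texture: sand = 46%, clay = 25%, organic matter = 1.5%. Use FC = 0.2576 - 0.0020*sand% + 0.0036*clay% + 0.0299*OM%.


FC = 0.2576 - 0.0020*46 + 0.0036*25 + 0.0299*1.5
   = 0.2576 - 0.0920 + 0.0900 + 0.0449
   = 0.3005
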